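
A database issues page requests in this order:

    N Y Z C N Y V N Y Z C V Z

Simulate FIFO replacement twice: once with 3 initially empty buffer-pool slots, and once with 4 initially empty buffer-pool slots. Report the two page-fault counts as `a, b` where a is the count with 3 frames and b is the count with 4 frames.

9, 10

3 frames: F F F F F F F . . F F . . → 9 faults.
4 frames: F F F F . . F F F F F F . → 10 faults.
10 > 9: adding a frame increased faults — Belady's anomaly.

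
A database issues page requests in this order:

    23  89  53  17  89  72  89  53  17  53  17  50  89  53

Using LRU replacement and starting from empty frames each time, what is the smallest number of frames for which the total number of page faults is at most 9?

f=1: 14 faults
f=2: 11 faults
f=3: 10 faults
f=4: 6 faults
f=5: 6 faults
f=6: 6 faults
Smallest f with faults ≤ 9 is 4.

4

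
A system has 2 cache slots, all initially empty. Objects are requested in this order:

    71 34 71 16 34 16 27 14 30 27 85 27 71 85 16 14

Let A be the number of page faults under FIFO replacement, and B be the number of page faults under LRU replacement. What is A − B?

Under FIFO: F F . F . . F F F F F . F . F F → 11 faults.
Under LRU: F F . F F . F F F F F . F F F F → 13 faults.
A − B = 11 − 13 = -2.

-2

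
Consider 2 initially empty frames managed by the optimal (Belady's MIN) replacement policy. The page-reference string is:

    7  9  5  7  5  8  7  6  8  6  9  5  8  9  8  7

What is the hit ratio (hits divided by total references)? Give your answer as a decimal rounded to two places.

0.44

7 -> miss, frames (7)
9 -> miss, frames (7 9)
5 -> miss, evict 9, frames (7 5)
7 -> hit
5 -> hit
8 -> miss, evict 5, frames (7 8)
7 -> hit
6 -> miss, evict 7, frames (8 6)
8 -> hit
6 -> hit
9 -> miss, evict 6, frames (8 9)
5 -> miss, evict 9, frames (8 5)
8 -> hit
9 -> miss, evict 5, frames (8 9)
8 -> hit
7 -> miss, evict 9, frames (8 7)
Hits: 7 of 16 references → 7/16 = 0.4375.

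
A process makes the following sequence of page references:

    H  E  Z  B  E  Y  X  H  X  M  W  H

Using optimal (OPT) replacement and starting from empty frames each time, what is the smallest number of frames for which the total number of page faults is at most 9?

2

f=1: 12 faults
f=2: 9 faults
f=3: 8 faults
f=4: 8 faults
f=5: 8 faults
f=6: 8 faults
f=7: 8 faults
f=8: 8 faults
Smallest f with faults ≤ 9 is 2.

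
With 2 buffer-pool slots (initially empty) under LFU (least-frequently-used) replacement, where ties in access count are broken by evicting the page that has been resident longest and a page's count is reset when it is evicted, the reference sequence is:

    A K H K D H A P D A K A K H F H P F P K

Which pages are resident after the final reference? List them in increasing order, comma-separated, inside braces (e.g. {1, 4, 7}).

{K, P}

A -> fault, frames {A}
K -> fault, frames {A,K}
H -> fault, evict A, frames {K,H}
K -> hit
D -> fault, evict H, frames {K,D}
H -> fault, evict D, frames {K,H}
A -> fault, evict H, frames {K,A}
P -> fault, evict A, frames {K,P}
D -> fault, evict P, frames {K,D}
A -> fault, evict D, frames {K,A}
K -> hit
A -> hit
K -> hit
H -> fault, evict A, frames {K,H}
F -> fault, evict H, frames {K,F}
H -> fault, evict F, frames {K,H}
P -> fault, evict H, frames {K,P}
F -> fault, evict P, frames {K,F}
P -> fault, evict F, frames {K,P}
K -> hit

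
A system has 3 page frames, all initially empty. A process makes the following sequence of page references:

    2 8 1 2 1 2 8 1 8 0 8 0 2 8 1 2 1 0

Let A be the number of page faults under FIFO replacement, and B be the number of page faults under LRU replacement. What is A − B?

Under FIFO: F F F . . . . . . F . . F F F . . F → 8 faults.
Under LRU: F F F . . . . . . F . . F . F . . F → 7 faults.
A − B = 8 − 7 = 1.

1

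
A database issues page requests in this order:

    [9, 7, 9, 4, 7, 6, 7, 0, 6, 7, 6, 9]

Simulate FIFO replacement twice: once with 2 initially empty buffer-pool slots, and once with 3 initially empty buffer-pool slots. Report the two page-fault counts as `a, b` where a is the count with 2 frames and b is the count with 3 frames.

2 frames: F F . F . F F F F F . F → 9 faults.
3 frames: F F . F . F . F . F . F → 7 faults.
7 < 9: adding a frame reduced faults, as is typical.

9, 7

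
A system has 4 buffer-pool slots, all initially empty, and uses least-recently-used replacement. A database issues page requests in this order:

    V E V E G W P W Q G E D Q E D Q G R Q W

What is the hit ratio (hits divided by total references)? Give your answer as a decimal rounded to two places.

V → miss, frames {V}
E → miss, frames {V,E}
V → hit
E → hit
G → miss, frames {V,E,G}
W → miss, frames {V,E,G,W}
P → miss, evict V, frames {E,G,W,P}
W → hit
Q → miss, evict E, frames {G,P,W,Q}
G → hit
E → miss, evict P, frames {W,Q,G,E}
D → miss, evict W, frames {Q,G,E,D}
Q → hit
E → hit
D → hit
Q → hit
G → hit
R → miss, evict E, frames {D,Q,G,R}
Q → hit
W → miss, evict D, frames {G,R,Q,W}
Hits: 10 of 20 references → 10/20 = 0.5000.

0.50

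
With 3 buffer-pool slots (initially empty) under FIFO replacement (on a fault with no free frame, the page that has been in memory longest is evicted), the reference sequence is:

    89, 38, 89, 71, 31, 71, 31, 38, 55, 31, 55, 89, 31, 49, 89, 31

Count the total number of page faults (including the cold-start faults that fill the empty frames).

89 -> miss, frames {89}
38 -> miss, frames {89,38}
89 -> hit
71 -> miss, frames {89,38,71}
31 -> miss, evict 89, frames {38,71,31}
71 -> hit
31 -> hit
38 -> hit
55 -> miss, evict 38, frames {71,31,55}
31 -> hit
55 -> hit
89 -> miss, evict 71, frames {31,55,89}
31 -> hit
49 -> miss, evict 31, frames {55,89,49}
89 -> hit
31 -> miss, evict 55, frames {89,49,31}
Page faults: 8.

8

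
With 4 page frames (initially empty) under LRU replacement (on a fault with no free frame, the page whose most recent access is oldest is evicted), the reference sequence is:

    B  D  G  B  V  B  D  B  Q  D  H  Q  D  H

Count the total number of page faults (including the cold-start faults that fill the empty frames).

B -> fault, frames (B)
D -> fault, frames (B D)
G -> fault, frames (B D G)
B -> hit
V -> fault, frames (D G B V)
B -> hit
D -> hit
B -> hit
Q -> fault, evict G, frames (V D B Q)
D -> hit
H -> fault, evict V, frames (B Q D H)
Q -> hit
D -> hit
H -> hit
Page faults: 6.

6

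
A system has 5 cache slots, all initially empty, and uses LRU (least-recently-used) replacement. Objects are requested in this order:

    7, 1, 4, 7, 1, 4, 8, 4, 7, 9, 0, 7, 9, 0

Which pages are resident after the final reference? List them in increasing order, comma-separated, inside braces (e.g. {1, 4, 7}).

{0, 4, 7, 8, 9}

7: miss, frames {7}
1: miss, frames {7,1}
4: miss, frames {7,1,4}
7: hit
1: hit
4: hit
8: miss, frames {7,1,4,8}
4: hit
7: hit
9: miss, frames {1,8,4,7,9}
0: miss, evict 1, frames {8,4,7,9,0}
7: hit
9: hit
0: hit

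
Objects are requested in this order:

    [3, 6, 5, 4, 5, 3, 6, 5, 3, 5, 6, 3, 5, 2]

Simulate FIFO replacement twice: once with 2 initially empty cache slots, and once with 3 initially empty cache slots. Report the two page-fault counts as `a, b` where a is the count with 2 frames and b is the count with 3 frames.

2 frames: F F F F . F F F F . F . F F → 11 faults.
3 frames: F F F F . F F F . . . . . F → 8 faults.
8 < 11: adding a frame reduced faults, as is typical.

11, 8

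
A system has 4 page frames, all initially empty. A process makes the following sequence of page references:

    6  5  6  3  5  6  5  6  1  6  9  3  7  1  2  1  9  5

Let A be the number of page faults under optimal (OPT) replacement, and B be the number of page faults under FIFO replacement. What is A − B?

-1

Under OPT: F F . F . . . . F . F . F . F . . . → 7 faults.
Under FIFO: F F . F . . . . F . F . F . F . . F → 8 faults.
A − B = 7 − 8 = -1.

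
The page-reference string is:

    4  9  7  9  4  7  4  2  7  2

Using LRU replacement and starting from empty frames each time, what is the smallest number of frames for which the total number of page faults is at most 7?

2

f=1: 10 faults
f=2: 7 faults
f=3: 4 faults
f=4: 4 faults
Smallest f with faults ≤ 7 is 2.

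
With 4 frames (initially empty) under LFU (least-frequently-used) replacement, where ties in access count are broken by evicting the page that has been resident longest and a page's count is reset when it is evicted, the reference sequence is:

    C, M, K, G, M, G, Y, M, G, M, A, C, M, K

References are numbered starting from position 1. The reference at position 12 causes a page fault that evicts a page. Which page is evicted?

Y

pos 1: C -> fault, frames {C}
pos 2: M -> fault, frames {C,M}
pos 3: K -> fault, frames {C,M,K}
pos 4: G -> fault, frames {C,M,K,G}
pos 5: M -> hit
pos 6: G -> hit
pos 7: Y -> fault, evict C, frames {M,K,G,Y}
pos 8: M -> hit
pos 9: G -> hit
pos 10: M -> hit
pos 11: A -> fault, evict K, frames {M,G,Y,A}
pos 12: C -> fault, evict Y, frames {M,G,A,C}
At position 12, page Y is evicted.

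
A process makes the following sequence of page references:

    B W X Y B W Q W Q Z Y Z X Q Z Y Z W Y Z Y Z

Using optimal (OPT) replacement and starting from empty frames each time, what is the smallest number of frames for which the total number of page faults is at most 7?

4

f=1: 22 faults
f=2: 13 faults
f=3: 9 faults
f=4: 7 faults
f=5: 6 faults
f=6: 6 faults
Smallest f with faults ≤ 7 is 4.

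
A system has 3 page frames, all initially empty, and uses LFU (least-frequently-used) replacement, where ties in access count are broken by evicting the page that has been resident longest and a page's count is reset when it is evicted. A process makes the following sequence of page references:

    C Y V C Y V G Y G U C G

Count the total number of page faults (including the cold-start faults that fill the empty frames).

6

C: miss, frames {C}
Y: miss, frames {C,Y}
V: miss, frames {C,Y,V}
C: hit
Y: hit
V: hit
G: miss, evict C, frames {Y,V,G}
Y: hit
G: hit
U: miss, evict V, frames {Y,G,U}
C: miss, evict U, frames {Y,G,C}
G: hit
Page faults: 6.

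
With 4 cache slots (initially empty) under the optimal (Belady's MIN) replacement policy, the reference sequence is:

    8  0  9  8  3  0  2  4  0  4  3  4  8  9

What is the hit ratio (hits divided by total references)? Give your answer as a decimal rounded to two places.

0.50

8 -> fault, frames (8)
0 -> fault, frames (8 0)
9 -> fault, frames (8 0 9)
8 -> hit
3 -> fault, frames (8 0 9 3)
0 -> hit
2 -> fault, evict 9, frames (8 0 3 2)
4 -> fault, evict 2, frames (8 0 3 4)
0 -> hit
4 -> hit
3 -> hit
4 -> hit
8 -> hit
9 -> fault, evict 4, frames (8 0 3 9)
Hits: 7 of 14 references → 7/14 = 0.5000.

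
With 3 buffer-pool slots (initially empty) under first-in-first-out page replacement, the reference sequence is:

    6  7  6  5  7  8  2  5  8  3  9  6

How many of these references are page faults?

8

6: fault, frames (6)
7: fault, frames (6 7)
6: hit
5: fault, frames (6 7 5)
7: hit
8: fault, evict 6, frames (7 5 8)
2: fault, evict 7, frames (5 8 2)
5: hit
8: hit
3: fault, evict 5, frames (8 2 3)
9: fault, evict 8, frames (2 3 9)
6: fault, evict 2, frames (3 9 6)
Page faults: 8.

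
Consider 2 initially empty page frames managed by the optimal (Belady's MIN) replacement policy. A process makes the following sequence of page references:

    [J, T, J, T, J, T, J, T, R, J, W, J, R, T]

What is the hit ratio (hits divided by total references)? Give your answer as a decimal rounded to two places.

0.57

J: miss, frames (J)
T: miss, frames (J T)
J: hit
T: hit
J: hit
T: hit
J: hit
T: hit
R: miss, evict T, frames (J R)
J: hit
W: miss, evict R, frames (J W)
J: hit
R: miss, evict W, frames (J R)
T: miss, evict R, frames (J T)
Hits: 8 of 14 references → 8/14 = 0.5714.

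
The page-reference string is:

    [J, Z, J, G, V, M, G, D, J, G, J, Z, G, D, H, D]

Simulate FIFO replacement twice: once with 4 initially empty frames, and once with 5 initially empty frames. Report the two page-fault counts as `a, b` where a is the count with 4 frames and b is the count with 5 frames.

11, 10

4 frames: F F . F F F . F F F . F . . F F → 11 faults.
5 frames: F F . F F F . F F . . F F . F . → 10 faults.
10 < 11: adding a frame reduced faults, as is typical.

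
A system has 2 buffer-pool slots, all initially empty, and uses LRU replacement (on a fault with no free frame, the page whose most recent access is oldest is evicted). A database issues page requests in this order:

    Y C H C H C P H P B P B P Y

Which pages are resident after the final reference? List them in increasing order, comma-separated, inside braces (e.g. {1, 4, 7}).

{P, Y}

Y → fault, frames (Y)
C → fault, frames (Y C)
H → fault, evict Y, frames (C H)
C → hit
H → hit
C → hit
P → fault, evict H, frames (C P)
H → fault, evict C, frames (P H)
P → hit
B → fault, evict H, frames (P B)
P → hit
B → hit
P → hit
Y → fault, evict B, frames (P Y)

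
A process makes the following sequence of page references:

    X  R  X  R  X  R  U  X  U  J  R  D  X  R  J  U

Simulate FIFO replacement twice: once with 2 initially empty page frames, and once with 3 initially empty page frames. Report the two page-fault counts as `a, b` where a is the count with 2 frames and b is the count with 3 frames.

11, 9

2 frames: F F . . . . F F . F F F F F F F → 11 faults.
3 frames: F F . . . . F . . F . F F F F F → 9 faults.
9 < 11: adding a frame reduced faults, as is typical.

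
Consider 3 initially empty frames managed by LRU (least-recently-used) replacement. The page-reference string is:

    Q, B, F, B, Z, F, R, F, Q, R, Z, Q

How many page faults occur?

Q → miss, frames (Q)
B → miss, frames (Q B)
F → miss, frames (Q B F)
B → hit
Z → miss, evict Q, frames (F B Z)
F → hit
R → miss, evict B, frames (Z F R)
F → hit
Q → miss, evict Z, frames (R F Q)
R → hit
Z → miss, evict F, frames (Q R Z)
Q → hit
Page faults: 7.

7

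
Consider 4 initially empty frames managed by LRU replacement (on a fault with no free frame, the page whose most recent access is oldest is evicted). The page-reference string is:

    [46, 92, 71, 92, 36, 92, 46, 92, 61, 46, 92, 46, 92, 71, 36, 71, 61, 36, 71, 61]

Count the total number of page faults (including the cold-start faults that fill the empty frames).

46 -> fault, frames [46]
92 -> fault, frames [46, 92]
71 -> fault, frames [46, 92, 71]
92 -> hit
36 -> fault, frames [46, 71, 92, 36]
92 -> hit
46 -> hit
92 -> hit
61 -> fault, evict 71, frames [36, 46, 92, 61]
46 -> hit
92 -> hit
46 -> hit
92 -> hit
71 -> fault, evict 36, frames [61, 46, 92, 71]
36 -> fault, evict 61, frames [46, 92, 71, 36]
71 -> hit
61 -> fault, evict 46, frames [92, 36, 71, 61]
36 -> hit
71 -> hit
61 -> hit
Page faults: 8.

8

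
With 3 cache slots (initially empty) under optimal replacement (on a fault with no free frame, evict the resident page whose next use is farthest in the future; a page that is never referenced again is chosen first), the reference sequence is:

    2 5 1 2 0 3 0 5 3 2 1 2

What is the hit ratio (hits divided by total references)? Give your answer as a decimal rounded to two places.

2 → miss, frames (2)
5 → miss, frames (2 5)
1 → miss, frames (2 5 1)
2 → hit
0 → miss, evict 1, frames (2 5 0)
3 → miss, evict 2, frames (5 0 3)
0 → hit
5 → hit
3 → hit
2 → miss, evict 3, frames (5 0 2)
1 → miss, evict 0, frames (5 2 1)
2 → hit
Hits: 5 of 12 references → 5/12 = 0.4167.

0.42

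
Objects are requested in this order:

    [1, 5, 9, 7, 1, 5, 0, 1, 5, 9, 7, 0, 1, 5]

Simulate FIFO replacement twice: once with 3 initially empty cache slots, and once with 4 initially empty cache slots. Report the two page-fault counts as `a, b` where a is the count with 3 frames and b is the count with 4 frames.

11, 12

3 frames: F F F F F F F . . F F . F F → 11 faults.
4 frames: F F F F . . F F F F F F F F → 12 faults.
12 > 11: adding a frame increased faults — Belady's anomaly.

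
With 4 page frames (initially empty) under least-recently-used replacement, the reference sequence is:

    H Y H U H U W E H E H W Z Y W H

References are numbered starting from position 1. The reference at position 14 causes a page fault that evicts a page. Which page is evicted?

pos 1: H -> fault, frames (H)
pos 2: Y -> fault, frames (H Y)
pos 3: H -> hit
pos 4: U -> fault, frames (Y H U)
pos 5: H -> hit
pos 6: U -> hit
pos 7: W -> fault, frames (Y H U W)
pos 8: E -> fault, evict Y, frames (H U W E)
pos 9: H -> hit
pos 10: E -> hit
pos 11: H -> hit
pos 12: W -> hit
pos 13: Z -> fault, evict U, frames (E H W Z)
pos 14: Y -> fault, evict E, frames (H W Z Y)
At position 14, page E is evicted.

E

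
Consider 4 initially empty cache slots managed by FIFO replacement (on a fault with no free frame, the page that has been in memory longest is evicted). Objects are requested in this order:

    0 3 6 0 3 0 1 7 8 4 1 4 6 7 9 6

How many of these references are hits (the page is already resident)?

7

0 -> fault, frames [0]
3 -> fault, frames [0, 3]
6 -> fault, frames [0, 3, 6]
0 -> hit
3 -> hit
0 -> hit
1 -> fault, frames [0, 3, 6, 1]
7 -> fault, evict 0, frames [3, 6, 1, 7]
8 -> fault, evict 3, frames [6, 1, 7, 8]
4 -> fault, evict 6, frames [1, 7, 8, 4]
1 -> hit
4 -> hit
6 -> fault, evict 1, frames [7, 8, 4, 6]
7 -> hit
9 -> fault, evict 7, frames [8, 4, 6, 9]
6 -> hit
Hits: 7.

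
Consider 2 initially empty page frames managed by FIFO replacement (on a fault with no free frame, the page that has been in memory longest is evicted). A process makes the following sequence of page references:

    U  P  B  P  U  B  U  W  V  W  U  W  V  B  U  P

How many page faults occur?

12

U → miss, frames {U}
P → miss, frames {U,P}
B → miss, evict U, frames {P,B}
P → hit
U → miss, evict P, frames {B,U}
B → hit
U → hit
W → miss, evict B, frames {U,W}
V → miss, evict U, frames {W,V}
W → hit
U → miss, evict W, frames {V,U}
W → miss, evict V, frames {U,W}
V → miss, evict U, frames {W,V}
B → miss, evict W, frames {V,B}
U → miss, evict V, frames {B,U}
P → miss, evict B, frames {U,P}
Page faults: 12.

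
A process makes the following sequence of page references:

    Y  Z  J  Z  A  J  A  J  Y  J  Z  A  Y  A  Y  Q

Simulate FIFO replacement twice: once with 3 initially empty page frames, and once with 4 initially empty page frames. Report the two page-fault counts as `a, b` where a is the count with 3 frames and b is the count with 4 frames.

3 frames: F F F . F . . . F . F . . . . F → 7 faults.
4 frames: F F F . F . . . . . . . . . . F → 5 faults.
5 < 7: adding a frame reduced faults, as is typical.

7, 5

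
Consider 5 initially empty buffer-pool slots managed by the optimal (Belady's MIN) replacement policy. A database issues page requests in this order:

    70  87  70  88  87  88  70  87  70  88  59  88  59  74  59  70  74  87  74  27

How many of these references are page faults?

70: fault, frames [70]
87: fault, frames [70, 87]
70: hit
88: fault, frames [70, 87, 88]
87: hit
88: hit
70: hit
87: hit
70: hit
88: hit
59: fault, frames [70, 87, 88, 59]
88: hit
59: hit
74: fault, frames [70, 87, 88, 59, 74]
59: hit
70: hit
74: hit
87: hit
74: hit
27: fault, evict 74, frames [70, 87, 88, 59, 27]
Page faults: 6.

6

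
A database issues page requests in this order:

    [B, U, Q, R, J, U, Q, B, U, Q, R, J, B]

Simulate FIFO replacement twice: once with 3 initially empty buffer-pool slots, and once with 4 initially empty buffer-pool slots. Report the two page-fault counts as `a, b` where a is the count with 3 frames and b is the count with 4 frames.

3 frames: F F F F F F F F . . F F . → 10 faults.
4 frames: F F F F F . . F F F F F F → 11 faults.
11 > 10: adding a frame increased faults — Belady's anomaly.

10, 11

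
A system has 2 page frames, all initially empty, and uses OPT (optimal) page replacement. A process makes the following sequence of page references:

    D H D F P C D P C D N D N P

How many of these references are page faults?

9

D: fault, frames [D]
H: fault, frames [D, H]
D: hit
F: fault, evict H, frames [D, F]
P: fault, evict F, frames [D, P]
C: fault, evict P, frames [D, C]
D: hit
P: fault, evict D, frames [C, P]
C: hit
D: fault, evict C, frames [P, D]
N: fault, evict P, frames [D, N]
D: hit
N: hit
P: fault, evict N, frames [D, P]
Page faults: 9.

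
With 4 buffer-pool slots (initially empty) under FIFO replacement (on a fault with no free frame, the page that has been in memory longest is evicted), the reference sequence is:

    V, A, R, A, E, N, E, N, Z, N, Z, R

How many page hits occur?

6

V → miss, frames [V]
A → miss, frames [V, A]
R → miss, frames [V, A, R]
A → hit
E → miss, frames [V, A, R, E]
N → miss, evict V, frames [A, R, E, N]
E → hit
N → hit
Z → miss, evict A, frames [R, E, N, Z]
N → hit
Z → hit
R → hit
Hits: 6.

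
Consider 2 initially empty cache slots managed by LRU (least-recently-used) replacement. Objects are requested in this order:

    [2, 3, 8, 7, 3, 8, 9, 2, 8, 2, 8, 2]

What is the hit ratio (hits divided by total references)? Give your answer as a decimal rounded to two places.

0.25

2 → miss, frames [2]
3 → miss, frames [2, 3]
8 → miss, evict 2, frames [3, 8]
7 → miss, evict 3, frames [8, 7]
3 → miss, evict 8, frames [7, 3]
8 → miss, evict 7, frames [3, 8]
9 → miss, evict 3, frames [8, 9]
2 → miss, evict 8, frames [9, 2]
8 → miss, evict 9, frames [2, 8]
2 → hit
8 → hit
2 → hit
Hits: 3 of 12 references → 3/12 = 0.2500.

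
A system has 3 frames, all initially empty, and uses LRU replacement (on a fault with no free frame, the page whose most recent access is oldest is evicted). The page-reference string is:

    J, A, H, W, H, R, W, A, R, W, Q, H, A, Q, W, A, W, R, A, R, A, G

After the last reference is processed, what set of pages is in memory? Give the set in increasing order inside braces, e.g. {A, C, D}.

J → miss, frames (J)
A → miss, frames (J A)
H → miss, frames (J A H)
W → miss, evict J, frames (A H W)
H → hit
R → miss, evict A, frames (W H R)
W → hit
A → miss, evict H, frames (R W A)
R → hit
W → hit
Q → miss, evict A, frames (R W Q)
H → miss, evict R, frames (W Q H)
A → miss, evict W, frames (Q H A)
Q → hit
W → miss, evict H, frames (A Q W)
A → hit
W → hit
R → miss, evict Q, frames (A W R)
A → hit
R → hit
A → hit
G → miss, evict W, frames (R A G)

{A, G, R}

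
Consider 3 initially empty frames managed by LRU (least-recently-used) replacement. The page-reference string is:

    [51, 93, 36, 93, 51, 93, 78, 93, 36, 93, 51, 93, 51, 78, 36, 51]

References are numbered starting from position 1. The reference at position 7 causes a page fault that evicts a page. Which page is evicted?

pos 1: 51 -> miss, frames {51}
pos 2: 93 -> miss, frames {51,93}
pos 3: 36 -> miss, frames {51,93,36}
pos 4: 93 -> hit
pos 5: 51 -> hit
pos 6: 93 -> hit
pos 7: 78 -> miss, evict 36, frames {51,93,78}
At position 7, page 36 is evicted.

36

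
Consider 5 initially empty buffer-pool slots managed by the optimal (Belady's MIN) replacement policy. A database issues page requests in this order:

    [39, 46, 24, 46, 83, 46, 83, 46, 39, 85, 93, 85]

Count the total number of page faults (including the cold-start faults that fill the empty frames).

6

39: fault, frames (39)
46: fault, frames (39 46)
24: fault, frames (39 46 24)
46: hit
83: fault, frames (39 46 24 83)
46: hit
83: hit
46: hit
39: hit
85: fault, frames (39 46 24 83 85)
93: fault, evict 83, frames (39 46 24 85 93)
85: hit
Page faults: 6.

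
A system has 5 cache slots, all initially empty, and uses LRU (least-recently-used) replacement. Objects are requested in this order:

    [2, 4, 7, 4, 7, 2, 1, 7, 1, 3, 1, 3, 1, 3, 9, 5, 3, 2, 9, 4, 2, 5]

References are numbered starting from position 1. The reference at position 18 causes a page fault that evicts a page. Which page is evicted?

pos 1: 2 → fault, frames (2)
pos 2: 4 → fault, frames (2 4)
pos 3: 7 → fault, frames (2 4 7)
pos 4: 4 → hit
pos 5: 7 → hit
pos 6: 2 → hit
pos 7: 1 → fault, frames (4 7 2 1)
pos 8: 7 → hit
pos 9: 1 → hit
pos 10: 3 → fault, frames (4 2 7 1 3)
pos 11: 1 → hit
pos 12: 3 → hit
pos 13: 1 → hit
pos 14: 3 → hit
pos 15: 9 → fault, evict 4, frames (2 7 1 3 9)
pos 16: 5 → fault, evict 2, frames (7 1 3 9 5)
pos 17: 3 → hit
pos 18: 2 → fault, evict 7, frames (1 9 5 3 2)
At position 18, page 7 is evicted.

7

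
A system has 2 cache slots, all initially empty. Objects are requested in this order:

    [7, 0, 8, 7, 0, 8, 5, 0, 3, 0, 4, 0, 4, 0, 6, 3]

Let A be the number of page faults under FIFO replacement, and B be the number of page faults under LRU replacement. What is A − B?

1

Under FIFO: F F F F F F F F F . F F . . F F → 13 faults.
Under LRU: F F F F F F F F F . F . . . F F → 12 faults.
A − B = 13 − 12 = 1.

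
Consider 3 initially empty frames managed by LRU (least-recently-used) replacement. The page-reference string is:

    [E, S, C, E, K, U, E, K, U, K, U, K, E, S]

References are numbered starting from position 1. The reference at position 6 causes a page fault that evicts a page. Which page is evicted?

pos 1: E → fault, frames [E]
pos 2: S → fault, frames [E, S]
pos 3: C → fault, frames [E, S, C]
pos 4: E → hit
pos 5: K → fault, evict S, frames [C, E, K]
pos 6: U → fault, evict C, frames [E, K, U]
At position 6, page C is evicted.

C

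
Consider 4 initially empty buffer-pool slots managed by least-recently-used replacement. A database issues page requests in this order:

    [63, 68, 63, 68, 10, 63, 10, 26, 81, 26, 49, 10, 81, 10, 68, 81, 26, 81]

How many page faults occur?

8

63 -> miss, frames [63]
68 -> miss, frames [63, 68]
63 -> hit
68 -> hit
10 -> miss, frames [63, 68, 10]
63 -> hit
10 -> hit
26 -> miss, frames [68, 63, 10, 26]
81 -> miss, evict 68, frames [63, 10, 26, 81]
26 -> hit
49 -> miss, evict 63, frames [10, 81, 26, 49]
10 -> hit
81 -> hit
10 -> hit
68 -> miss, evict 26, frames [49, 81, 10, 68]
81 -> hit
26 -> miss, evict 49, frames [10, 68, 81, 26]
81 -> hit
Page faults: 8.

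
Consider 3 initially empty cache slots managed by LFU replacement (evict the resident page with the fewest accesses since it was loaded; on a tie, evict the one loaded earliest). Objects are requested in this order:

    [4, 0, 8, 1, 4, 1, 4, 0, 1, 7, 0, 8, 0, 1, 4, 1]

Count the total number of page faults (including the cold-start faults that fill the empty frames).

4: miss, frames [4]
0: miss, frames [4, 0]
8: miss, frames [4, 0, 8]
1: miss, evict 4, frames [0, 8, 1]
4: miss, evict 0, frames [8, 1, 4]
1: hit
4: hit
0: miss, evict 8, frames [1, 4, 0]
1: hit
7: miss, evict 0, frames [1, 4, 7]
0: miss, evict 7, frames [1, 4, 0]
8: miss, evict 0, frames [1, 4, 8]
0: miss, evict 8, frames [1, 4, 0]
1: hit
4: hit
1: hit
Page faults: 10.

10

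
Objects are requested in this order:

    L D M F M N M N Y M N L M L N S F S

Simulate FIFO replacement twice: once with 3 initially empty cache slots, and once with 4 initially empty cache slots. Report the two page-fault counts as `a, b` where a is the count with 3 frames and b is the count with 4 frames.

3 frames: F F F F . F . . F F . F . . F F F . → 11 faults.
4 frames: F F F F . F . . F . . F F . . F F . → 10 faults.
10 < 11: adding a frame reduced faults, as is typical.

11, 10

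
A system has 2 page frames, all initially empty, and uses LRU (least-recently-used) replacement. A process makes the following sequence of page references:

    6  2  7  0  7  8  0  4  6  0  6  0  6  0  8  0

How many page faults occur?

6 → miss, frames [6]
2 → miss, frames [6, 2]
7 → miss, evict 6, frames [2, 7]
0 → miss, evict 2, frames [7, 0]
7 → hit
8 → miss, evict 0, frames [7, 8]
0 → miss, evict 7, frames [8, 0]
4 → miss, evict 8, frames [0, 4]
6 → miss, evict 0, frames [4, 6]
0 → miss, evict 4, frames [6, 0]
6 → hit
0 → hit
6 → hit
0 → hit
8 → miss, evict 6, frames [0, 8]
0 → hit
Page faults: 10.

10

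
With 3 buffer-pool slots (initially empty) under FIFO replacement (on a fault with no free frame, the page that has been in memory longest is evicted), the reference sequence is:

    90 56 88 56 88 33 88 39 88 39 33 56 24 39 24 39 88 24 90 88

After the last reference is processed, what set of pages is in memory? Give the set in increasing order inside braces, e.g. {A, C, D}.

{24, 88, 90}

90 → miss, frames [90]
56 → miss, frames [90, 56]
88 → miss, frames [90, 56, 88]
56 → hit
88 → hit
33 → miss, evict 90, frames [56, 88, 33]
88 → hit
39 → miss, evict 56, frames [88, 33, 39]
88 → hit
39 → hit
33 → hit
56 → miss, evict 88, frames [33, 39, 56]
24 → miss, evict 33, frames [39, 56, 24]
39 → hit
24 → hit
39 → hit
88 → miss, evict 39, frames [56, 24, 88]
24 → hit
90 → miss, evict 56, frames [24, 88, 90]
88 → hit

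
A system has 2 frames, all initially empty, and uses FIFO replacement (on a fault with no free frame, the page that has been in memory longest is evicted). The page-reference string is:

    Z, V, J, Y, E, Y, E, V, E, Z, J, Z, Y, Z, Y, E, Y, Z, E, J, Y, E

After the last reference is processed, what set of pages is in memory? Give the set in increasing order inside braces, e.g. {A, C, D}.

Z -> miss, frames {Z}
V -> miss, frames {Z,V}
J -> miss, evict Z, frames {V,J}
Y -> miss, evict V, frames {J,Y}
E -> miss, evict J, frames {Y,E}
Y -> hit
E -> hit
V -> miss, evict Y, frames {E,V}
E -> hit
Z -> miss, evict E, frames {V,Z}
J -> miss, evict V, frames {Z,J}
Z -> hit
Y -> miss, evict Z, frames {J,Y}
Z -> miss, evict J, frames {Y,Z}
Y -> hit
E -> miss, evict Y, frames {Z,E}
Y -> miss, evict Z, frames {E,Y}
Z -> miss, evict E, frames {Y,Z}
E -> miss, evict Y, frames {Z,E}
J -> miss, evict Z, frames {E,J}
Y -> miss, evict E, frames {J,Y}
E -> miss, evict J, frames {Y,E}

{E, Y}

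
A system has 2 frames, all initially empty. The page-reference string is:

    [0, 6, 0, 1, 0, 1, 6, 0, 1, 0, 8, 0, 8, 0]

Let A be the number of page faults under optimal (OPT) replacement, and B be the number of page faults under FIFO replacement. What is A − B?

-2

Under OPT: F F . F . . F . F . F . . . → 6 faults.
Under FIFO: F F . F F . F . F F F . . . → 8 faults.
A − B = 6 − 8 = -2.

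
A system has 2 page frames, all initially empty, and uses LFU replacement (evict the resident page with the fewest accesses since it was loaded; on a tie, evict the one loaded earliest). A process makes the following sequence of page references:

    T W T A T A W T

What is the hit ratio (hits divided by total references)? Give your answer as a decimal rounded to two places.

0.50

T -> miss, frames [T]
W -> miss, frames [T, W]
T -> hit
A -> miss, evict W, frames [T, A]
T -> hit
A -> hit
W -> miss, evict A, frames [T, W]
T -> hit
Hits: 4 of 8 references → 4/8 = 0.5000.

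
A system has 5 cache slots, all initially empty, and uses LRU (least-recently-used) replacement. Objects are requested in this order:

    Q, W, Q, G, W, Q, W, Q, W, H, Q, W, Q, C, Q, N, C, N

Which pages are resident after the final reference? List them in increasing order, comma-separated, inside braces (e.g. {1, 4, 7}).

{C, H, N, Q, W}

Q → miss, frames {Q}
W → miss, frames {Q,W}
Q → hit
G → miss, frames {W,Q,G}
W → hit
Q → hit
W → hit
Q → hit
W → hit
H → miss, frames {G,Q,W,H}
Q → hit
W → hit
Q → hit
C → miss, frames {G,H,W,Q,C}
Q → hit
N → miss, evict G, frames {H,W,C,Q,N}
C → hit
N → hit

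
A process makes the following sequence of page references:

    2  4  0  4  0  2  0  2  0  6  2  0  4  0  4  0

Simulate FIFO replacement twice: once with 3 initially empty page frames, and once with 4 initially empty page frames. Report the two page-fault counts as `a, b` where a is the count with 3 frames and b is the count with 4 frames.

3 frames: F F F . . . . . . F F . F F . . → 7 faults.
4 frames: F F F . . . . . . F . . . . . . → 4 faults.
4 < 7: adding a frame reduced faults, as is typical.

7, 4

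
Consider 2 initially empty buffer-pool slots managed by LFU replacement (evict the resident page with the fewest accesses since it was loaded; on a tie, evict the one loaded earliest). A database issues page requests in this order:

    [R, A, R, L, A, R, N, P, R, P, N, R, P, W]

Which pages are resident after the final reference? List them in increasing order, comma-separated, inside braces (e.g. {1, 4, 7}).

R -> fault, frames {R}
A -> fault, frames {R,A}
R -> hit
L -> fault, evict A, frames {R,L}
A -> fault, evict L, frames {R,A}
R -> hit
N -> fault, evict A, frames {R,N}
P -> fault, evict N, frames {R,P}
R -> hit
P -> hit
N -> fault, evict P, frames {R,N}
R -> hit
P -> fault, evict N, frames {R,P}
W -> fault, evict P, frames {R,W}

{R, W}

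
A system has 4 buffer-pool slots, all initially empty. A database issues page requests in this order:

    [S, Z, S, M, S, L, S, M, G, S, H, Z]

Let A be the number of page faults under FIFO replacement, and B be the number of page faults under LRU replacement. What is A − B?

1

Under FIFO: F F . F . F . . F F F F → 8 faults.
Under LRU: F F . F . F . . F . F F → 7 faults.
A − B = 8 − 7 = 1.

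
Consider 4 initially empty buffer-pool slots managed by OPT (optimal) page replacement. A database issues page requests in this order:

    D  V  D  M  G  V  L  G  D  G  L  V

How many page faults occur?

5

D → fault, frames [D]
V → fault, frames [D, V]
D → hit
M → fault, frames [D, V, M]
G → fault, frames [D, V, M, G]
V → hit
L → fault, evict M, frames [D, V, G, L]
G → hit
D → hit
G → hit
L → hit
V → hit
Page faults: 5.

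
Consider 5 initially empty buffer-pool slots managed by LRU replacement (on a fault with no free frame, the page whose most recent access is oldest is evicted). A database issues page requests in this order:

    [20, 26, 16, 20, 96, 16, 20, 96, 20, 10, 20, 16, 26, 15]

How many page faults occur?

20 -> miss, frames {20}
26 -> miss, frames {20,26}
16 -> miss, frames {20,26,16}
20 -> hit
96 -> miss, frames {26,16,20,96}
16 -> hit
20 -> hit
96 -> hit
20 -> hit
10 -> miss, frames {26,16,96,20,10}
20 -> hit
16 -> hit
26 -> hit
15 -> miss, evict 96, frames {10,20,16,26,15}
Page faults: 6.

6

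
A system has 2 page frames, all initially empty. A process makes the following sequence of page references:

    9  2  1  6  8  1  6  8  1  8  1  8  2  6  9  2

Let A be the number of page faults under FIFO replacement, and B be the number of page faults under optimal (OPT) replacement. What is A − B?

3

Under FIFO: F F F F F F F F F . . . F F F F → 13 faults.
Under OPT: F F F F F . F . F . . . F F F . → 10 faults.
A − B = 13 − 10 = 3.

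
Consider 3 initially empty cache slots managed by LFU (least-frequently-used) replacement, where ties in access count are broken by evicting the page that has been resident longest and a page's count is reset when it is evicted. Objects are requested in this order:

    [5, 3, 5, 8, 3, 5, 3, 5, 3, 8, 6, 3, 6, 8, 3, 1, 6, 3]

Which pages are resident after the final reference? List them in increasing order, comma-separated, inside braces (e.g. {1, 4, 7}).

{3, 5, 6}

5: fault, frames [5]
3: fault, frames [5, 3]
5: hit
8: fault, frames [5, 3, 8]
3: hit
5: hit
3: hit
5: hit
3: hit
8: hit
6: fault, evict 8, frames [5, 3, 6]
3: hit
6: hit
8: fault, evict 6, frames [5, 3, 8]
3: hit
1: fault, evict 8, frames [5, 3, 1]
6: fault, evict 1, frames [5, 3, 6]
3: hit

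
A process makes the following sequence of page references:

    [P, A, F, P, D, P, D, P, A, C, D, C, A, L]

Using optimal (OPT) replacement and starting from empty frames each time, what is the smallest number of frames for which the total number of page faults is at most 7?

3

f=1: 14 faults
f=2: 8 faults
f=3: 6 faults
f=4: 6 faults
f=5: 6 faults
f=6: 6 faults
Smallest f with faults ≤ 7 is 3.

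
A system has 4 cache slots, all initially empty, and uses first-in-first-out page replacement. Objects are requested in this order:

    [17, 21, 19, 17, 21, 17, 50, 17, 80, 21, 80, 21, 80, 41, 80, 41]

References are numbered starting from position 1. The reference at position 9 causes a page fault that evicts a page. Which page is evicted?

pos 1: 17: miss, frames (17)
pos 2: 21: miss, frames (17 21)
pos 3: 19: miss, frames (17 21 19)
pos 4: 17: hit
pos 5: 21: hit
pos 6: 17: hit
pos 7: 50: miss, frames (17 21 19 50)
pos 8: 17: hit
pos 9: 80: miss, evict 17, frames (21 19 50 80)
At position 9, page 17 is evicted.

17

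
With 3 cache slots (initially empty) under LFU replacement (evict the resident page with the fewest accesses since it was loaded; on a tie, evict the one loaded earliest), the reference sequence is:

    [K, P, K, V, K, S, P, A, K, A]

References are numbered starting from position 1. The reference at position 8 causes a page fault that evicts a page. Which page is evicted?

S

pos 1: K: fault, frames (K)
pos 2: P: fault, frames (K P)
pos 3: K: hit
pos 4: V: fault, frames (K P V)
pos 5: K: hit
pos 6: S: fault, evict P, frames (K V S)
pos 7: P: fault, evict V, frames (K S P)
pos 8: A: fault, evict S, frames (K P A)
At position 8, page S is evicted.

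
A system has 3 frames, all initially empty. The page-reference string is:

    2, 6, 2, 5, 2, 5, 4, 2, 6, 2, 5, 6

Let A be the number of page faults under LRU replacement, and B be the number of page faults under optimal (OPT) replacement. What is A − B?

1

Under LRU: F F . F . . F . F . F . → 6 faults.
Under OPT: F F . F . . F . . . F . → 5 faults.
A − B = 6 − 5 = 1.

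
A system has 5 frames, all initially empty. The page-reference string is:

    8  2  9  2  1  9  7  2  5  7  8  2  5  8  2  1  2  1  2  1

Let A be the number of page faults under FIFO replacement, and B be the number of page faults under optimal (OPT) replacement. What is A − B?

2

Under FIFO: F F F . F . F . F . F F . . . . . . . . → 8 faults.
Under OPT: F F F . F . F . F . . . . . . . . . . . → 6 faults.
A − B = 8 − 6 = 2.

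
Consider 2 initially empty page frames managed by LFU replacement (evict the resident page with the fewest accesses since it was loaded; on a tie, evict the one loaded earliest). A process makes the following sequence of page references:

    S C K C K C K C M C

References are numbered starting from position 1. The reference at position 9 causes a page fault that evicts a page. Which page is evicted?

pos 1: S -> fault, frames [S]
pos 2: C -> fault, frames [S, C]
pos 3: K -> fault, evict S, frames [C, K]
pos 4: C -> hit
pos 5: K -> hit
pos 6: C -> hit
pos 7: K -> hit
pos 8: C -> hit
pos 9: M -> fault, evict K, frames [C, M]
At position 9, page K is evicted.

K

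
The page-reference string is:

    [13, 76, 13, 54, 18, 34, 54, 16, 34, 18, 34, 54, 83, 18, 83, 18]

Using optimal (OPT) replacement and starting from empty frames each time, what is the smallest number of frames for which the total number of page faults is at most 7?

4

f=1: 16 faults
f=2: 9 faults
f=3: 8 faults
f=4: 7 faults
f=5: 7 faults
f=6: 7 faults
f=7: 7 faults
Smallest f with faults ≤ 7 is 4.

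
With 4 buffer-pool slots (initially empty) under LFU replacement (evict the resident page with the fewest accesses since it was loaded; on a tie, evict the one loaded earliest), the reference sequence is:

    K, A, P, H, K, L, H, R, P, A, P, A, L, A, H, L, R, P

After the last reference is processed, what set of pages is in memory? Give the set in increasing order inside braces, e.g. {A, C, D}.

{A, H, L, P}

K: miss, frames {K}
A: miss, frames {K,A}
P: miss, frames {K,A,P}
H: miss, frames {K,A,P,H}
K: hit
L: miss, evict A, frames {K,P,H,L}
H: hit
R: miss, evict P, frames {K,H,L,R}
P: miss, evict L, frames {K,H,R,P}
A: miss, evict R, frames {K,H,P,A}
P: hit
A: hit
L: miss, evict K, frames {H,P,A,L}
A: hit
H: hit
L: hit
R: miss, evict P, frames {H,A,L,R}
P: miss, evict R, frames {H,A,L,P}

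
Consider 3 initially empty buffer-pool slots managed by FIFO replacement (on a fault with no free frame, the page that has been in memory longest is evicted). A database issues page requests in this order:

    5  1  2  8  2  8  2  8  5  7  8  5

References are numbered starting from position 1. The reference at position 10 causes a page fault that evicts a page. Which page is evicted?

2

pos 1: 5 -> fault, frames {5}
pos 2: 1 -> fault, frames {5,1}
pos 3: 2 -> fault, frames {5,1,2}
pos 4: 8 -> fault, evict 5, frames {1,2,8}
pos 5: 2 -> hit
pos 6: 8 -> hit
pos 7: 2 -> hit
pos 8: 8 -> hit
pos 9: 5 -> fault, evict 1, frames {2,8,5}
pos 10: 7 -> fault, evict 2, frames {8,5,7}
At position 10, page 2 is evicted.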